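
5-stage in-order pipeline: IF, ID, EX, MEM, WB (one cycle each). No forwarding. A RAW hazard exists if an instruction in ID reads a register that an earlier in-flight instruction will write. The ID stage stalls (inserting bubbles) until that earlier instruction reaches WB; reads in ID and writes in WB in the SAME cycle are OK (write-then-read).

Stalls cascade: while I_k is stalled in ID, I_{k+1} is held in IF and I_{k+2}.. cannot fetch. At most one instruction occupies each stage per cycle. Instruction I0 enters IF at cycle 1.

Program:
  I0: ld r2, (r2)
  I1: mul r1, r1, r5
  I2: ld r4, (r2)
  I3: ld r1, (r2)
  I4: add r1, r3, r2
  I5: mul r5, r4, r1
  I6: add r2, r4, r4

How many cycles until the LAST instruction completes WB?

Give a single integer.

Answer: 14

Derivation:
I0 ld r2 <- r2: IF@1 ID@2 stall=0 (-) EX@3 MEM@4 WB@5
I1 mul r1 <- r1,r5: IF@2 ID@3 stall=0 (-) EX@4 MEM@5 WB@6
I2 ld r4 <- r2: IF@3 ID@4 stall=1 (RAW on I0.r2 (WB@5)) EX@6 MEM@7 WB@8
I3 ld r1 <- r2: IF@4 ID@6 stall=0 (-) EX@7 MEM@8 WB@9
I4 add r1 <- r3,r2: IF@6 ID@7 stall=0 (-) EX@8 MEM@9 WB@10
I5 mul r5 <- r4,r1: IF@7 ID@8 stall=2 (RAW on I4.r1 (WB@10)) EX@11 MEM@12 WB@13
I6 add r2 <- r4,r4: IF@8 ID@11 stall=0 (-) EX@12 MEM@13 WB@14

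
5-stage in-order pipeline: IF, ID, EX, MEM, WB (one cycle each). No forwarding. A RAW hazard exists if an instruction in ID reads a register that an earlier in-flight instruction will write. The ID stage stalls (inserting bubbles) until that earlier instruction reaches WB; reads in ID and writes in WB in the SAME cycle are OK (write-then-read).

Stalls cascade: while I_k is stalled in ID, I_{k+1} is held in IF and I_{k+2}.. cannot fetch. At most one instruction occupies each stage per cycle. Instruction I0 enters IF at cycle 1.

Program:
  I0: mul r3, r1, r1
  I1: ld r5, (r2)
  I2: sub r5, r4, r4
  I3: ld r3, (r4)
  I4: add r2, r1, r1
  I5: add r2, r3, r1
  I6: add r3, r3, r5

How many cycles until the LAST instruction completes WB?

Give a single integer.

Answer: 12

Derivation:
I0 mul r3 <- r1,r1: IF@1 ID@2 stall=0 (-) EX@3 MEM@4 WB@5
I1 ld r5 <- r2: IF@2 ID@3 stall=0 (-) EX@4 MEM@5 WB@6
I2 sub r5 <- r4,r4: IF@3 ID@4 stall=0 (-) EX@5 MEM@6 WB@7
I3 ld r3 <- r4: IF@4 ID@5 stall=0 (-) EX@6 MEM@7 WB@8
I4 add r2 <- r1,r1: IF@5 ID@6 stall=0 (-) EX@7 MEM@8 WB@9
I5 add r2 <- r3,r1: IF@6 ID@7 stall=1 (RAW on I3.r3 (WB@8)) EX@9 MEM@10 WB@11
I6 add r3 <- r3,r5: IF@7 ID@9 stall=0 (-) EX@10 MEM@11 WB@12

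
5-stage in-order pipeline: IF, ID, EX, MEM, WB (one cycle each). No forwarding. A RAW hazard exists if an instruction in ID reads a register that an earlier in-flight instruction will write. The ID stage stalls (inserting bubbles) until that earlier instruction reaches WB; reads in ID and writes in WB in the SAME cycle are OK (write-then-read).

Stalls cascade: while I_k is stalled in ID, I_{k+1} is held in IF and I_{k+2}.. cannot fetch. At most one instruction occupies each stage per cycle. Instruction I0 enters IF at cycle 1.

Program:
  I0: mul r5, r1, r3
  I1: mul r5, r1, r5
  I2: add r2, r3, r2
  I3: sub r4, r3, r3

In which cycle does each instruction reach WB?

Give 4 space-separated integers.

Answer: 5 8 9 10

Derivation:
I0 mul r5 <- r1,r3: IF@1 ID@2 stall=0 (-) EX@3 MEM@4 WB@5
I1 mul r5 <- r1,r5: IF@2 ID@3 stall=2 (RAW on I0.r5 (WB@5)) EX@6 MEM@7 WB@8
I2 add r2 <- r3,r2: IF@3 ID@6 stall=0 (-) EX@7 MEM@8 WB@9
I3 sub r4 <- r3,r3: IF@6 ID@7 stall=0 (-) EX@8 MEM@9 WB@10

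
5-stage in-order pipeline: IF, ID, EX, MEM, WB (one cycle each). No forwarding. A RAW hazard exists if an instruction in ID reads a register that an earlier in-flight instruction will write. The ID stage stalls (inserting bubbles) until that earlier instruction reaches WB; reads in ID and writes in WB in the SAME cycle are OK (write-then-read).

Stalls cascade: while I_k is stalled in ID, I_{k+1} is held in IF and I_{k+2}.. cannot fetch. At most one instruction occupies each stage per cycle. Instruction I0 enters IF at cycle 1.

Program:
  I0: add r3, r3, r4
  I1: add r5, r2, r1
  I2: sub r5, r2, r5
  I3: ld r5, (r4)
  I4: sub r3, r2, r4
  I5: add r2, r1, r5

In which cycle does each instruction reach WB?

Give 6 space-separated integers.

I0 add r3 <- r3,r4: IF@1 ID@2 stall=0 (-) EX@3 MEM@4 WB@5
I1 add r5 <- r2,r1: IF@2 ID@3 stall=0 (-) EX@4 MEM@5 WB@6
I2 sub r5 <- r2,r5: IF@3 ID@4 stall=2 (RAW on I1.r5 (WB@6)) EX@7 MEM@8 WB@9
I3 ld r5 <- r4: IF@4 ID@7 stall=0 (-) EX@8 MEM@9 WB@10
I4 sub r3 <- r2,r4: IF@7 ID@8 stall=0 (-) EX@9 MEM@10 WB@11
I5 add r2 <- r1,r5: IF@8 ID@9 stall=1 (RAW on I3.r5 (WB@10)) EX@11 MEM@12 WB@13

Answer: 5 6 9 10 11 13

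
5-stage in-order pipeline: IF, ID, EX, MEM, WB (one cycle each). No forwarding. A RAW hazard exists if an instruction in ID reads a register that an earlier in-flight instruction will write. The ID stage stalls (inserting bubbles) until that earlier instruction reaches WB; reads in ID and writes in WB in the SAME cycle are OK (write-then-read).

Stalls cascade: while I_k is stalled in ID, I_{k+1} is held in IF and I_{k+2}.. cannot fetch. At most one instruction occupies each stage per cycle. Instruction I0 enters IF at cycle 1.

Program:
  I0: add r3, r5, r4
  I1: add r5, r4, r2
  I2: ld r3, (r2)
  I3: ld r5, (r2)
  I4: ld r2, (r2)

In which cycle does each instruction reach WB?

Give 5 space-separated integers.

I0 add r3 <- r5,r4: IF@1 ID@2 stall=0 (-) EX@3 MEM@4 WB@5
I1 add r5 <- r4,r2: IF@2 ID@3 stall=0 (-) EX@4 MEM@5 WB@6
I2 ld r3 <- r2: IF@3 ID@4 stall=0 (-) EX@5 MEM@6 WB@7
I3 ld r5 <- r2: IF@4 ID@5 stall=0 (-) EX@6 MEM@7 WB@8
I4 ld r2 <- r2: IF@5 ID@6 stall=0 (-) EX@7 MEM@8 WB@9

Answer: 5 6 7 8 9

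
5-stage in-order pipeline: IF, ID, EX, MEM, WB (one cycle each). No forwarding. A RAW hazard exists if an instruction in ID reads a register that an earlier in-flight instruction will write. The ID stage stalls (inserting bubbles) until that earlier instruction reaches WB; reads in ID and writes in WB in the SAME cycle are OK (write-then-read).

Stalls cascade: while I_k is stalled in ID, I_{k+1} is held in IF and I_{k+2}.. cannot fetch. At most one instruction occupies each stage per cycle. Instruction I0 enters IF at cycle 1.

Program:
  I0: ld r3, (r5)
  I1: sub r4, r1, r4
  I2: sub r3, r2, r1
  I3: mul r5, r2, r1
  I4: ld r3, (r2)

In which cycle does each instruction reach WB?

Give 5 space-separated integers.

I0 ld r3 <- r5: IF@1 ID@2 stall=0 (-) EX@3 MEM@4 WB@5
I1 sub r4 <- r1,r4: IF@2 ID@3 stall=0 (-) EX@4 MEM@5 WB@6
I2 sub r3 <- r2,r1: IF@3 ID@4 stall=0 (-) EX@5 MEM@6 WB@7
I3 mul r5 <- r2,r1: IF@4 ID@5 stall=0 (-) EX@6 MEM@7 WB@8
I4 ld r3 <- r2: IF@5 ID@6 stall=0 (-) EX@7 MEM@8 WB@9

Answer: 5 6 7 8 9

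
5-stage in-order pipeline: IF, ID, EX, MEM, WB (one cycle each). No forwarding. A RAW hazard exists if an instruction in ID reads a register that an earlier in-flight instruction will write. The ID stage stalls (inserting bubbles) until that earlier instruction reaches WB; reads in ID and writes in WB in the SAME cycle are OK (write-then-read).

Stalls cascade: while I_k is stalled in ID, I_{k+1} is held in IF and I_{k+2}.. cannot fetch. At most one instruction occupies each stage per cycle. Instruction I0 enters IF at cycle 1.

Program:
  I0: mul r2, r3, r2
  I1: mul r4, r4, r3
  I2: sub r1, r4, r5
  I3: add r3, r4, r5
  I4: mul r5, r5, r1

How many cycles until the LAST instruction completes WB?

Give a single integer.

I0 mul r2 <- r3,r2: IF@1 ID@2 stall=0 (-) EX@3 MEM@4 WB@5
I1 mul r4 <- r4,r3: IF@2 ID@3 stall=0 (-) EX@4 MEM@5 WB@6
I2 sub r1 <- r4,r5: IF@3 ID@4 stall=2 (RAW on I1.r4 (WB@6)) EX@7 MEM@8 WB@9
I3 add r3 <- r4,r5: IF@4 ID@7 stall=0 (-) EX@8 MEM@9 WB@10
I4 mul r5 <- r5,r1: IF@7 ID@8 stall=1 (RAW on I2.r1 (WB@9)) EX@10 MEM@11 WB@12

Answer: 12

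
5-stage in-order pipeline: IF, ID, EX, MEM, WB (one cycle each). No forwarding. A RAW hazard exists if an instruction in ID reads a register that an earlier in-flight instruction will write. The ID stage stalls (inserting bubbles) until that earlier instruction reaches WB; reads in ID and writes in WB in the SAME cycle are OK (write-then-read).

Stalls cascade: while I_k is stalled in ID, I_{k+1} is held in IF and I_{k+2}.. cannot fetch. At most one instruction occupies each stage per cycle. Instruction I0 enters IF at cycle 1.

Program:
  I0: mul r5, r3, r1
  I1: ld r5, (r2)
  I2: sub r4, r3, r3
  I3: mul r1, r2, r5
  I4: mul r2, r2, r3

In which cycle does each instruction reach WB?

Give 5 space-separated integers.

I0 mul r5 <- r3,r1: IF@1 ID@2 stall=0 (-) EX@3 MEM@4 WB@5
I1 ld r5 <- r2: IF@2 ID@3 stall=0 (-) EX@4 MEM@5 WB@6
I2 sub r4 <- r3,r3: IF@3 ID@4 stall=0 (-) EX@5 MEM@6 WB@7
I3 mul r1 <- r2,r5: IF@4 ID@5 stall=1 (RAW on I1.r5 (WB@6)) EX@7 MEM@8 WB@9
I4 mul r2 <- r2,r3: IF@5 ID@7 stall=0 (-) EX@8 MEM@9 WB@10

Answer: 5 6 7 9 10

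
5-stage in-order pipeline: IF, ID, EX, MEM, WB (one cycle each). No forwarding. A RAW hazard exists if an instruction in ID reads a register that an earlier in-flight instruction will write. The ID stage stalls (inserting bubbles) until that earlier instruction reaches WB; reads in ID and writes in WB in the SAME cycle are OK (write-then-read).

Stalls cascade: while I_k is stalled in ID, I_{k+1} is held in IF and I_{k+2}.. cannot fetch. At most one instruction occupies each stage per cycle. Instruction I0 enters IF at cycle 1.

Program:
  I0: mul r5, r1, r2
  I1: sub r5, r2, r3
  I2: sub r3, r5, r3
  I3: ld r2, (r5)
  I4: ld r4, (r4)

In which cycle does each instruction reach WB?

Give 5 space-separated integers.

I0 mul r5 <- r1,r2: IF@1 ID@2 stall=0 (-) EX@3 MEM@4 WB@5
I1 sub r5 <- r2,r3: IF@2 ID@3 stall=0 (-) EX@4 MEM@5 WB@6
I2 sub r3 <- r5,r3: IF@3 ID@4 stall=2 (RAW on I1.r5 (WB@6)) EX@7 MEM@8 WB@9
I3 ld r2 <- r5: IF@4 ID@7 stall=0 (-) EX@8 MEM@9 WB@10
I4 ld r4 <- r4: IF@7 ID@8 stall=0 (-) EX@9 MEM@10 WB@11

Answer: 5 6 9 10 11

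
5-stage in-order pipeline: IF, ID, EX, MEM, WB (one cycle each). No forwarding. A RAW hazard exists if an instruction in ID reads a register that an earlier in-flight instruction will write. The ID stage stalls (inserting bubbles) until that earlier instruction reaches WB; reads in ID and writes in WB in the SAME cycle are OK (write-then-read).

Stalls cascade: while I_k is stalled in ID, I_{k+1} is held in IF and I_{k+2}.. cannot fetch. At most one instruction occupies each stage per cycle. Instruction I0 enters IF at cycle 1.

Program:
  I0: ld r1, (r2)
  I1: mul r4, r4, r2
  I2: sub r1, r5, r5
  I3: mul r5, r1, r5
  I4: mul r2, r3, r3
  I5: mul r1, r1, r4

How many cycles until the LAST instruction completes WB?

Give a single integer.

I0 ld r1 <- r2: IF@1 ID@2 stall=0 (-) EX@3 MEM@4 WB@5
I1 mul r4 <- r4,r2: IF@2 ID@3 stall=0 (-) EX@4 MEM@5 WB@6
I2 sub r1 <- r5,r5: IF@3 ID@4 stall=0 (-) EX@5 MEM@6 WB@7
I3 mul r5 <- r1,r5: IF@4 ID@5 stall=2 (RAW on I2.r1 (WB@7)) EX@8 MEM@9 WB@10
I4 mul r2 <- r3,r3: IF@5 ID@8 stall=0 (-) EX@9 MEM@10 WB@11
I5 mul r1 <- r1,r4: IF@8 ID@9 stall=0 (-) EX@10 MEM@11 WB@12

Answer: 12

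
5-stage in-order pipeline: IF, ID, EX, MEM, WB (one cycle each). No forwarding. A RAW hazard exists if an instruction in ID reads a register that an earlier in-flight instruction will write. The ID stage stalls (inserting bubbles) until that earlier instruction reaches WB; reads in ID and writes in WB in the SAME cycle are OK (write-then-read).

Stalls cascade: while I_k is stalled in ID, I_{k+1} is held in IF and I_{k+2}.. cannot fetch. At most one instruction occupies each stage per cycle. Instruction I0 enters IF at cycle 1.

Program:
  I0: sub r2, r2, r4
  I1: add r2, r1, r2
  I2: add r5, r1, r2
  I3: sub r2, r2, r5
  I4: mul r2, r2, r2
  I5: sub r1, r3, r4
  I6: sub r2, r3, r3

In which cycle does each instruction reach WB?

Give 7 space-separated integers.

Answer: 5 8 11 14 17 18 19

Derivation:
I0 sub r2 <- r2,r4: IF@1 ID@2 stall=0 (-) EX@3 MEM@4 WB@5
I1 add r2 <- r1,r2: IF@2 ID@3 stall=2 (RAW on I0.r2 (WB@5)) EX@6 MEM@7 WB@8
I2 add r5 <- r1,r2: IF@3 ID@6 stall=2 (RAW on I1.r2 (WB@8)) EX@9 MEM@10 WB@11
I3 sub r2 <- r2,r5: IF@6 ID@9 stall=2 (RAW on I2.r5 (WB@11)) EX@12 MEM@13 WB@14
I4 mul r2 <- r2,r2: IF@9 ID@12 stall=2 (RAW on I3.r2 (WB@14)) EX@15 MEM@16 WB@17
I5 sub r1 <- r3,r4: IF@12 ID@15 stall=0 (-) EX@16 MEM@17 WB@18
I6 sub r2 <- r3,r3: IF@15 ID@16 stall=0 (-) EX@17 MEM@18 WB@19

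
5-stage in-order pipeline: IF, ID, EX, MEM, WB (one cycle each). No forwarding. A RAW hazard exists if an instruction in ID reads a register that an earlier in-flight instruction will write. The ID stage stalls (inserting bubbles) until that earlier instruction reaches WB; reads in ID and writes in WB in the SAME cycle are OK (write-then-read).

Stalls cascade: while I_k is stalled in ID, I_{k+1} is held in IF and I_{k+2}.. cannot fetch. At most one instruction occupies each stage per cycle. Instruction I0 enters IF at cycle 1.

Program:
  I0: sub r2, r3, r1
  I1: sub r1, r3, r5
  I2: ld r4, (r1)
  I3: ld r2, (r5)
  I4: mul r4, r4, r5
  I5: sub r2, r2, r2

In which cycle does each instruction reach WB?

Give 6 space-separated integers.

Answer: 5 6 9 10 12 13

Derivation:
I0 sub r2 <- r3,r1: IF@1 ID@2 stall=0 (-) EX@3 MEM@4 WB@5
I1 sub r1 <- r3,r5: IF@2 ID@3 stall=0 (-) EX@4 MEM@5 WB@6
I2 ld r4 <- r1: IF@3 ID@4 stall=2 (RAW on I1.r1 (WB@6)) EX@7 MEM@8 WB@9
I3 ld r2 <- r5: IF@4 ID@7 stall=0 (-) EX@8 MEM@9 WB@10
I4 mul r4 <- r4,r5: IF@7 ID@8 stall=1 (RAW on I2.r4 (WB@9)) EX@10 MEM@11 WB@12
I5 sub r2 <- r2,r2: IF@8 ID@10 stall=0 (-) EX@11 MEM@12 WB@13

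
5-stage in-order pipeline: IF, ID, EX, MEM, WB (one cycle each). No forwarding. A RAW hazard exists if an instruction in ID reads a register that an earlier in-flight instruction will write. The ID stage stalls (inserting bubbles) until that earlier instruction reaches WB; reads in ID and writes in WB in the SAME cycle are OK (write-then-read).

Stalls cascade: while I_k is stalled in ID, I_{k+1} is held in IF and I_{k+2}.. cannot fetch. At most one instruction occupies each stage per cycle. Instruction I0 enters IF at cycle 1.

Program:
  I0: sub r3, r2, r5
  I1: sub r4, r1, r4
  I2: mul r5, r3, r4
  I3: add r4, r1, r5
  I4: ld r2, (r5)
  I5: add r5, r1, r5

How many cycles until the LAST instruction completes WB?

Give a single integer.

Answer: 14

Derivation:
I0 sub r3 <- r2,r5: IF@1 ID@2 stall=0 (-) EX@3 MEM@4 WB@5
I1 sub r4 <- r1,r4: IF@2 ID@3 stall=0 (-) EX@4 MEM@5 WB@6
I2 mul r5 <- r3,r4: IF@3 ID@4 stall=2 (RAW on I1.r4 (WB@6)) EX@7 MEM@8 WB@9
I3 add r4 <- r1,r5: IF@4 ID@7 stall=2 (RAW on I2.r5 (WB@9)) EX@10 MEM@11 WB@12
I4 ld r2 <- r5: IF@7 ID@10 stall=0 (-) EX@11 MEM@12 WB@13
I5 add r5 <- r1,r5: IF@10 ID@11 stall=0 (-) EX@12 MEM@13 WB@14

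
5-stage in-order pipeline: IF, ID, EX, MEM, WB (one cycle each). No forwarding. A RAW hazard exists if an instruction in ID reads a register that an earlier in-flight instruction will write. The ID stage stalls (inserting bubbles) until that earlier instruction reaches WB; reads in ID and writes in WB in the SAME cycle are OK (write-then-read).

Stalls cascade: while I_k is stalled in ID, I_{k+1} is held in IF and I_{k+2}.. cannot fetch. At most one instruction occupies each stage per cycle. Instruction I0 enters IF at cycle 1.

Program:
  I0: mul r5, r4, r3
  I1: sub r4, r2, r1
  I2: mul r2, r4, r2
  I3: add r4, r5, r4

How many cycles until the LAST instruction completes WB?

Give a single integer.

Answer: 10

Derivation:
I0 mul r5 <- r4,r3: IF@1 ID@2 stall=0 (-) EX@3 MEM@4 WB@5
I1 sub r4 <- r2,r1: IF@2 ID@3 stall=0 (-) EX@4 MEM@5 WB@6
I2 mul r2 <- r4,r2: IF@3 ID@4 stall=2 (RAW on I1.r4 (WB@6)) EX@7 MEM@8 WB@9
I3 add r4 <- r5,r4: IF@4 ID@7 stall=0 (-) EX@8 MEM@9 WB@10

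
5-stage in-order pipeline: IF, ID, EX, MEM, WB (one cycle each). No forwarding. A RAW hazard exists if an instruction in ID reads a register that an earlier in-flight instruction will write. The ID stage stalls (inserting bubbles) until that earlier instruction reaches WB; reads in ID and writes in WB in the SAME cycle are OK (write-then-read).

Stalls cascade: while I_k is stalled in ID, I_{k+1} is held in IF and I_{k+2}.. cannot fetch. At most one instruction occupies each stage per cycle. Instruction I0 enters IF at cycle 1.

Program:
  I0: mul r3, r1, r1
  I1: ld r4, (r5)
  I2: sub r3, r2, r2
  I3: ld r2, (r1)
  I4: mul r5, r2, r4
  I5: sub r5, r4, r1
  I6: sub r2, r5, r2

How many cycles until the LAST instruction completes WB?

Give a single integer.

Answer: 15

Derivation:
I0 mul r3 <- r1,r1: IF@1 ID@2 stall=0 (-) EX@3 MEM@4 WB@5
I1 ld r4 <- r5: IF@2 ID@3 stall=0 (-) EX@4 MEM@5 WB@6
I2 sub r3 <- r2,r2: IF@3 ID@4 stall=0 (-) EX@5 MEM@6 WB@7
I3 ld r2 <- r1: IF@4 ID@5 stall=0 (-) EX@6 MEM@7 WB@8
I4 mul r5 <- r2,r4: IF@5 ID@6 stall=2 (RAW on I3.r2 (WB@8)) EX@9 MEM@10 WB@11
I5 sub r5 <- r4,r1: IF@6 ID@9 stall=0 (-) EX@10 MEM@11 WB@12
I6 sub r2 <- r5,r2: IF@9 ID@10 stall=2 (RAW on I5.r5 (WB@12)) EX@13 MEM@14 WB@15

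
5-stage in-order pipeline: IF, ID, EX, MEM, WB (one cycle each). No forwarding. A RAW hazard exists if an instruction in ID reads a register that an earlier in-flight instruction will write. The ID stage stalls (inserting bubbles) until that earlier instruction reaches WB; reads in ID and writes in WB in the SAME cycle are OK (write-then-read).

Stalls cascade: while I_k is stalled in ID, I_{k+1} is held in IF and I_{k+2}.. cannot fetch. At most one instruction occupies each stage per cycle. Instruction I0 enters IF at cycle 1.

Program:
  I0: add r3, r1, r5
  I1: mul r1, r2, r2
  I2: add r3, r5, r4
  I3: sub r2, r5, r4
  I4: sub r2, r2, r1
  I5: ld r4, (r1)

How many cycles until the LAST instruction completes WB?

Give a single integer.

I0 add r3 <- r1,r5: IF@1 ID@2 stall=0 (-) EX@3 MEM@4 WB@5
I1 mul r1 <- r2,r2: IF@2 ID@3 stall=0 (-) EX@4 MEM@5 WB@6
I2 add r3 <- r5,r4: IF@3 ID@4 stall=0 (-) EX@5 MEM@6 WB@7
I3 sub r2 <- r5,r4: IF@4 ID@5 stall=0 (-) EX@6 MEM@7 WB@8
I4 sub r2 <- r2,r1: IF@5 ID@6 stall=2 (RAW on I3.r2 (WB@8)) EX@9 MEM@10 WB@11
I5 ld r4 <- r1: IF@6 ID@9 stall=0 (-) EX@10 MEM@11 WB@12

Answer: 12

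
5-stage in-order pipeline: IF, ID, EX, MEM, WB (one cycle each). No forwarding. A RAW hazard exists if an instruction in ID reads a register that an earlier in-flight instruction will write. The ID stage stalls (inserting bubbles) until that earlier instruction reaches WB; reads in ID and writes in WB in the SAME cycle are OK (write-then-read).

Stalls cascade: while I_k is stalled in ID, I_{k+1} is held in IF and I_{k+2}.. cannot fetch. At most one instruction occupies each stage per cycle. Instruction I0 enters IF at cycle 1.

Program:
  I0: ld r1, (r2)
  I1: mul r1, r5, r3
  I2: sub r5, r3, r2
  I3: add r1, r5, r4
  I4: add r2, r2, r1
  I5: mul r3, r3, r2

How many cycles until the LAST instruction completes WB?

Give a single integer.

Answer: 16

Derivation:
I0 ld r1 <- r2: IF@1 ID@2 stall=0 (-) EX@3 MEM@4 WB@5
I1 mul r1 <- r5,r3: IF@2 ID@3 stall=0 (-) EX@4 MEM@5 WB@6
I2 sub r5 <- r3,r2: IF@3 ID@4 stall=0 (-) EX@5 MEM@6 WB@7
I3 add r1 <- r5,r4: IF@4 ID@5 stall=2 (RAW on I2.r5 (WB@7)) EX@8 MEM@9 WB@10
I4 add r2 <- r2,r1: IF@5 ID@8 stall=2 (RAW on I3.r1 (WB@10)) EX@11 MEM@12 WB@13
I5 mul r3 <- r3,r2: IF@8 ID@11 stall=2 (RAW on I4.r2 (WB@13)) EX@14 MEM@15 WB@16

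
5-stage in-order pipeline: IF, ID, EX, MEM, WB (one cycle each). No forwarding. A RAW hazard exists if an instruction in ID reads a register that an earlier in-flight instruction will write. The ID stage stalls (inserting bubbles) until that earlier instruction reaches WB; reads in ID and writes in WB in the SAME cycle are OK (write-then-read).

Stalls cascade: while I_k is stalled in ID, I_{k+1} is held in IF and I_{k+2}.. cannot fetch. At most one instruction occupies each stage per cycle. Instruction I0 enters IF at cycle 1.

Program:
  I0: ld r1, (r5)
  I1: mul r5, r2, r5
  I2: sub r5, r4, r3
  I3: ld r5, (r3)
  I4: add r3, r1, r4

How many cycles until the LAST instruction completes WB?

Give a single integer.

I0 ld r1 <- r5: IF@1 ID@2 stall=0 (-) EX@3 MEM@4 WB@5
I1 mul r5 <- r2,r5: IF@2 ID@3 stall=0 (-) EX@4 MEM@5 WB@6
I2 sub r5 <- r4,r3: IF@3 ID@4 stall=0 (-) EX@5 MEM@6 WB@7
I3 ld r5 <- r3: IF@4 ID@5 stall=0 (-) EX@6 MEM@7 WB@8
I4 add r3 <- r1,r4: IF@5 ID@6 stall=0 (-) EX@7 MEM@8 WB@9

Answer: 9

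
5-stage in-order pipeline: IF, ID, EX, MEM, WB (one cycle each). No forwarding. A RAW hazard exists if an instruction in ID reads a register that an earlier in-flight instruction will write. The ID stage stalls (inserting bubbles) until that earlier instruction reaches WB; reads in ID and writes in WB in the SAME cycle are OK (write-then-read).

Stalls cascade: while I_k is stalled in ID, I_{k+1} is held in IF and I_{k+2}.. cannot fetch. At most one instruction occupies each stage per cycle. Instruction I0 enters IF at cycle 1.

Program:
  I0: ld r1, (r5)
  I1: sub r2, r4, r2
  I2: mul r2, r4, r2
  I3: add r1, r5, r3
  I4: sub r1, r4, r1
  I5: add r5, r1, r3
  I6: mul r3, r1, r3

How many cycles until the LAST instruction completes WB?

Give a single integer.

I0 ld r1 <- r5: IF@1 ID@2 stall=0 (-) EX@3 MEM@4 WB@5
I1 sub r2 <- r4,r2: IF@2 ID@3 stall=0 (-) EX@4 MEM@5 WB@6
I2 mul r2 <- r4,r2: IF@3 ID@4 stall=2 (RAW on I1.r2 (WB@6)) EX@7 MEM@8 WB@9
I3 add r1 <- r5,r3: IF@4 ID@7 stall=0 (-) EX@8 MEM@9 WB@10
I4 sub r1 <- r4,r1: IF@7 ID@8 stall=2 (RAW on I3.r1 (WB@10)) EX@11 MEM@12 WB@13
I5 add r5 <- r1,r3: IF@8 ID@11 stall=2 (RAW on I4.r1 (WB@13)) EX@14 MEM@15 WB@16
I6 mul r3 <- r1,r3: IF@11 ID@14 stall=0 (-) EX@15 MEM@16 WB@17

Answer: 17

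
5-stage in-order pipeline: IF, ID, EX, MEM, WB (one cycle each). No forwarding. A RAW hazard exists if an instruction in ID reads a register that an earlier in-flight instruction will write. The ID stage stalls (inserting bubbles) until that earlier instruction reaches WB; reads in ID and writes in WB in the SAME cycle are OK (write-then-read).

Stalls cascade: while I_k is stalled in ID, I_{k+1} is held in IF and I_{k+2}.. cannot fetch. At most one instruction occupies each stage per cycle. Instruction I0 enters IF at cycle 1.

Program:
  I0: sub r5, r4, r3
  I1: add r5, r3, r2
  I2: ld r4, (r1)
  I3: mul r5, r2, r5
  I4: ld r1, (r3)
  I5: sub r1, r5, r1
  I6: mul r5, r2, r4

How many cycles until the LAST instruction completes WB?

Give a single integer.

I0 sub r5 <- r4,r3: IF@1 ID@2 stall=0 (-) EX@3 MEM@4 WB@5
I1 add r5 <- r3,r2: IF@2 ID@3 stall=0 (-) EX@4 MEM@5 WB@6
I2 ld r4 <- r1: IF@3 ID@4 stall=0 (-) EX@5 MEM@6 WB@7
I3 mul r5 <- r2,r5: IF@4 ID@5 stall=1 (RAW on I1.r5 (WB@6)) EX@7 MEM@8 WB@9
I4 ld r1 <- r3: IF@5 ID@7 stall=0 (-) EX@8 MEM@9 WB@10
I5 sub r1 <- r5,r1: IF@7 ID@8 stall=2 (RAW on I4.r1 (WB@10)) EX@11 MEM@12 WB@13
I6 mul r5 <- r2,r4: IF@8 ID@11 stall=0 (-) EX@12 MEM@13 WB@14

Answer: 14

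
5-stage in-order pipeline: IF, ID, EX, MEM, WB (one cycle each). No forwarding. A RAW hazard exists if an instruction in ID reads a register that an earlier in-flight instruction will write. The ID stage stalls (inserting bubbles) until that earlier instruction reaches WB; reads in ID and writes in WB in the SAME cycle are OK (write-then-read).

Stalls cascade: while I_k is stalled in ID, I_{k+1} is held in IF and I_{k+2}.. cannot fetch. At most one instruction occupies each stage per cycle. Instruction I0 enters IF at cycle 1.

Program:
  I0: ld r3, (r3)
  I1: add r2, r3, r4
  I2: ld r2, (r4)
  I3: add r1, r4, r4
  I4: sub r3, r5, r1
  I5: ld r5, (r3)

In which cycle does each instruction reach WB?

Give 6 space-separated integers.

Answer: 5 8 9 10 13 16

Derivation:
I0 ld r3 <- r3: IF@1 ID@2 stall=0 (-) EX@3 MEM@4 WB@5
I1 add r2 <- r3,r4: IF@2 ID@3 stall=2 (RAW on I0.r3 (WB@5)) EX@6 MEM@7 WB@8
I2 ld r2 <- r4: IF@3 ID@6 stall=0 (-) EX@7 MEM@8 WB@9
I3 add r1 <- r4,r4: IF@6 ID@7 stall=0 (-) EX@8 MEM@9 WB@10
I4 sub r3 <- r5,r1: IF@7 ID@8 stall=2 (RAW on I3.r1 (WB@10)) EX@11 MEM@12 WB@13
I5 ld r5 <- r3: IF@8 ID@11 stall=2 (RAW on I4.r3 (WB@13)) EX@14 MEM@15 WB@16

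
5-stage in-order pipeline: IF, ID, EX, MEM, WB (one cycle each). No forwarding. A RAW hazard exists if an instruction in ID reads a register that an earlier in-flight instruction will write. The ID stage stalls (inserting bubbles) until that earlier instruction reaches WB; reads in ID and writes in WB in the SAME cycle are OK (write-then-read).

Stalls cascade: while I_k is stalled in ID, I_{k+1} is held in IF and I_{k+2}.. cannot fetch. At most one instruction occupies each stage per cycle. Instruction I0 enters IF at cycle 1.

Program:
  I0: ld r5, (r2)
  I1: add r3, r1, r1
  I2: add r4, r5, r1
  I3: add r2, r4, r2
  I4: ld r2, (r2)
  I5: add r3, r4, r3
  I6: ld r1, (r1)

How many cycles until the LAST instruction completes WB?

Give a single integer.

I0 ld r5 <- r2: IF@1 ID@2 stall=0 (-) EX@3 MEM@4 WB@5
I1 add r3 <- r1,r1: IF@2 ID@3 stall=0 (-) EX@4 MEM@5 WB@6
I2 add r4 <- r5,r1: IF@3 ID@4 stall=1 (RAW on I0.r5 (WB@5)) EX@6 MEM@7 WB@8
I3 add r2 <- r4,r2: IF@4 ID@6 stall=2 (RAW on I2.r4 (WB@8)) EX@9 MEM@10 WB@11
I4 ld r2 <- r2: IF@6 ID@9 stall=2 (RAW on I3.r2 (WB@11)) EX@12 MEM@13 WB@14
I5 add r3 <- r4,r3: IF@9 ID@12 stall=0 (-) EX@13 MEM@14 WB@15
I6 ld r1 <- r1: IF@12 ID@13 stall=0 (-) EX@14 MEM@15 WB@16

Answer: 16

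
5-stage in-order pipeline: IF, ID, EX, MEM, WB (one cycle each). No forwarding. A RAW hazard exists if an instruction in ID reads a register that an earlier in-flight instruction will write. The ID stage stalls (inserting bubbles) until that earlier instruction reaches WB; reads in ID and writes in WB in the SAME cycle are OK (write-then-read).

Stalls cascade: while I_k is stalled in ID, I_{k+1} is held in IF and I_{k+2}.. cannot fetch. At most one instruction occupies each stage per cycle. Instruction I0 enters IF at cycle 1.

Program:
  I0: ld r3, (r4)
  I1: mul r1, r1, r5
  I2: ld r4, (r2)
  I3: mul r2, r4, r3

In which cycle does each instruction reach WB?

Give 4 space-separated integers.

I0 ld r3 <- r4: IF@1 ID@2 stall=0 (-) EX@3 MEM@4 WB@5
I1 mul r1 <- r1,r5: IF@2 ID@3 stall=0 (-) EX@4 MEM@5 WB@6
I2 ld r4 <- r2: IF@3 ID@4 stall=0 (-) EX@5 MEM@6 WB@7
I3 mul r2 <- r4,r3: IF@4 ID@5 stall=2 (RAW on I2.r4 (WB@7)) EX@8 MEM@9 WB@10

Answer: 5 6 7 10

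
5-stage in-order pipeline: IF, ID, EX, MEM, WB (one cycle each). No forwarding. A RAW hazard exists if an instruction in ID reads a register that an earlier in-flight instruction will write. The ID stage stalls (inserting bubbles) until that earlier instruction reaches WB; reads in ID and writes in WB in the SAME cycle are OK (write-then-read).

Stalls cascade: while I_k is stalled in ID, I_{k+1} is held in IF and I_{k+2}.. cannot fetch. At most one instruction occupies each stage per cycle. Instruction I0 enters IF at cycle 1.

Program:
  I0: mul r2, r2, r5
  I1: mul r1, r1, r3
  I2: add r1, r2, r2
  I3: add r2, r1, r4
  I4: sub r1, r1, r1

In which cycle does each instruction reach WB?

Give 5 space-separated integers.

Answer: 5 6 8 11 12

Derivation:
I0 mul r2 <- r2,r5: IF@1 ID@2 stall=0 (-) EX@3 MEM@4 WB@5
I1 mul r1 <- r1,r3: IF@2 ID@3 stall=0 (-) EX@4 MEM@5 WB@6
I2 add r1 <- r2,r2: IF@3 ID@4 stall=1 (RAW on I0.r2 (WB@5)) EX@6 MEM@7 WB@8
I3 add r2 <- r1,r4: IF@4 ID@6 stall=2 (RAW on I2.r1 (WB@8)) EX@9 MEM@10 WB@11
I4 sub r1 <- r1,r1: IF@6 ID@9 stall=0 (-) EX@10 MEM@11 WB@12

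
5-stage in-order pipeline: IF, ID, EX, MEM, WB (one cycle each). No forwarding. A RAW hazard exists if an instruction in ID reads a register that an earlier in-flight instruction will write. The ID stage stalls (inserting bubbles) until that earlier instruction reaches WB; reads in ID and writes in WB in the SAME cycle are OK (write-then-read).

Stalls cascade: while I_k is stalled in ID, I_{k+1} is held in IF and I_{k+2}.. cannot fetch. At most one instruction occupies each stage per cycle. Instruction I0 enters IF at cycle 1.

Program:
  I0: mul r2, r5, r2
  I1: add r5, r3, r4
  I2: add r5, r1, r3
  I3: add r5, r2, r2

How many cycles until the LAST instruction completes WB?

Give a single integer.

I0 mul r2 <- r5,r2: IF@1 ID@2 stall=0 (-) EX@3 MEM@4 WB@5
I1 add r5 <- r3,r4: IF@2 ID@3 stall=0 (-) EX@4 MEM@5 WB@6
I2 add r5 <- r1,r3: IF@3 ID@4 stall=0 (-) EX@5 MEM@6 WB@7
I3 add r5 <- r2,r2: IF@4 ID@5 stall=0 (-) EX@6 MEM@7 WB@8

Answer: 8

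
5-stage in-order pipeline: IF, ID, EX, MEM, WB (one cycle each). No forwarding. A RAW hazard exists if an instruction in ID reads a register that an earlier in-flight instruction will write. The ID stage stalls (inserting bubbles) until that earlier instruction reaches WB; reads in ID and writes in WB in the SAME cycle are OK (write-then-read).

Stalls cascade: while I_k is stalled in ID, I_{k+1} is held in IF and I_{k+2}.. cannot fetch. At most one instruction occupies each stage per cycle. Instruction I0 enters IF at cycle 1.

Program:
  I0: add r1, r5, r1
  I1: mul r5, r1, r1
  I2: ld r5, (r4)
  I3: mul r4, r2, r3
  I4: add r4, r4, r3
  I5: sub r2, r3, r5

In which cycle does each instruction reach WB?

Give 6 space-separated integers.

Answer: 5 8 9 10 13 14

Derivation:
I0 add r1 <- r5,r1: IF@1 ID@2 stall=0 (-) EX@3 MEM@4 WB@5
I1 mul r5 <- r1,r1: IF@2 ID@3 stall=2 (RAW on I0.r1 (WB@5)) EX@6 MEM@7 WB@8
I2 ld r5 <- r4: IF@3 ID@6 stall=0 (-) EX@7 MEM@8 WB@9
I3 mul r4 <- r2,r3: IF@6 ID@7 stall=0 (-) EX@8 MEM@9 WB@10
I4 add r4 <- r4,r3: IF@7 ID@8 stall=2 (RAW on I3.r4 (WB@10)) EX@11 MEM@12 WB@13
I5 sub r2 <- r3,r5: IF@8 ID@11 stall=0 (-) EX@12 MEM@13 WB@14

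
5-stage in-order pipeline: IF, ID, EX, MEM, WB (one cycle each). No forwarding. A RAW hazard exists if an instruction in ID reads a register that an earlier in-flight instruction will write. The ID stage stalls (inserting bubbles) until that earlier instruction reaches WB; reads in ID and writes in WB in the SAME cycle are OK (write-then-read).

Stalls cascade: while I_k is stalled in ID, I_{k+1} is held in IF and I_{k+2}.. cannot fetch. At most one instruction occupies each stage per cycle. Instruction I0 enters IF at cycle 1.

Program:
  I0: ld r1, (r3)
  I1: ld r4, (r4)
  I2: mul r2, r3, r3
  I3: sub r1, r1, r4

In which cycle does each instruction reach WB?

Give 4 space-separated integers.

Answer: 5 6 7 9

Derivation:
I0 ld r1 <- r3: IF@1 ID@2 stall=0 (-) EX@3 MEM@4 WB@5
I1 ld r4 <- r4: IF@2 ID@3 stall=0 (-) EX@4 MEM@5 WB@6
I2 mul r2 <- r3,r3: IF@3 ID@4 stall=0 (-) EX@5 MEM@6 WB@7
I3 sub r1 <- r1,r4: IF@4 ID@5 stall=1 (RAW on I1.r4 (WB@6)) EX@7 MEM@8 WB@9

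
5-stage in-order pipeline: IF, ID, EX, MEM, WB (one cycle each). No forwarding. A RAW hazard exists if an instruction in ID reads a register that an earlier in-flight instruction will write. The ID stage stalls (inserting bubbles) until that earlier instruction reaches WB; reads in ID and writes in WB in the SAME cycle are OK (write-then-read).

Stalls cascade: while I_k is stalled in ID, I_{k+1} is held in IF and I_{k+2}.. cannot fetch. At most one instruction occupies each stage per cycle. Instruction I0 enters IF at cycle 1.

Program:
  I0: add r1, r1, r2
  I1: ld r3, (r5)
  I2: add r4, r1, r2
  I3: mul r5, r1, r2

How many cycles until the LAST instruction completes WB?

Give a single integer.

I0 add r1 <- r1,r2: IF@1 ID@2 stall=0 (-) EX@3 MEM@4 WB@5
I1 ld r3 <- r5: IF@2 ID@3 stall=0 (-) EX@4 MEM@5 WB@6
I2 add r4 <- r1,r2: IF@3 ID@4 stall=1 (RAW on I0.r1 (WB@5)) EX@6 MEM@7 WB@8
I3 mul r5 <- r1,r2: IF@4 ID@6 stall=0 (-) EX@7 MEM@8 WB@9

Answer: 9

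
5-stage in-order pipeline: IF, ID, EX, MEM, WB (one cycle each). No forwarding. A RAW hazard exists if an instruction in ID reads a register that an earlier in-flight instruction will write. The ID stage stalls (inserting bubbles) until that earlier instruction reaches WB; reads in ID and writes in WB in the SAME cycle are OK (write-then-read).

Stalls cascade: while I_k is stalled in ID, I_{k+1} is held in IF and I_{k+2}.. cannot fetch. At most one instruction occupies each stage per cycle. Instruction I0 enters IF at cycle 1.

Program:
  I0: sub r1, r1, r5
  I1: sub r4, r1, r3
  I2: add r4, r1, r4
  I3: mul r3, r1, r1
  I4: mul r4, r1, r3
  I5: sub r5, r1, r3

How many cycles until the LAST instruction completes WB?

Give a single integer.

I0 sub r1 <- r1,r5: IF@1 ID@2 stall=0 (-) EX@3 MEM@4 WB@5
I1 sub r4 <- r1,r3: IF@2 ID@3 stall=2 (RAW on I0.r1 (WB@5)) EX@6 MEM@7 WB@8
I2 add r4 <- r1,r4: IF@3 ID@6 stall=2 (RAW on I1.r4 (WB@8)) EX@9 MEM@10 WB@11
I3 mul r3 <- r1,r1: IF@6 ID@9 stall=0 (-) EX@10 MEM@11 WB@12
I4 mul r4 <- r1,r3: IF@9 ID@10 stall=2 (RAW on I3.r3 (WB@12)) EX@13 MEM@14 WB@15
I5 sub r5 <- r1,r3: IF@10 ID@13 stall=0 (-) EX@14 MEM@15 WB@16

Answer: 16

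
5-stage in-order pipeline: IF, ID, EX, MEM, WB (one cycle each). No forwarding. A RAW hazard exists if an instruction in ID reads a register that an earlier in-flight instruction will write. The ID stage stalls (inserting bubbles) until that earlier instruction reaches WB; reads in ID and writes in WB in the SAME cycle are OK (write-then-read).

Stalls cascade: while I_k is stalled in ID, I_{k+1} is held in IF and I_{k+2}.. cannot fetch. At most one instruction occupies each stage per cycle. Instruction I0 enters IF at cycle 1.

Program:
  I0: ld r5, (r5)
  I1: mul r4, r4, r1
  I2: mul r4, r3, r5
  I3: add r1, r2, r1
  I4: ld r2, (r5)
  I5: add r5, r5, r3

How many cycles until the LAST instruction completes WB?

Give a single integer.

I0 ld r5 <- r5: IF@1 ID@2 stall=0 (-) EX@3 MEM@4 WB@5
I1 mul r4 <- r4,r1: IF@2 ID@3 stall=0 (-) EX@4 MEM@5 WB@6
I2 mul r4 <- r3,r5: IF@3 ID@4 stall=1 (RAW on I0.r5 (WB@5)) EX@6 MEM@7 WB@8
I3 add r1 <- r2,r1: IF@4 ID@6 stall=0 (-) EX@7 MEM@8 WB@9
I4 ld r2 <- r5: IF@6 ID@7 stall=0 (-) EX@8 MEM@9 WB@10
I5 add r5 <- r5,r3: IF@7 ID@8 stall=0 (-) EX@9 MEM@10 WB@11

Answer: 11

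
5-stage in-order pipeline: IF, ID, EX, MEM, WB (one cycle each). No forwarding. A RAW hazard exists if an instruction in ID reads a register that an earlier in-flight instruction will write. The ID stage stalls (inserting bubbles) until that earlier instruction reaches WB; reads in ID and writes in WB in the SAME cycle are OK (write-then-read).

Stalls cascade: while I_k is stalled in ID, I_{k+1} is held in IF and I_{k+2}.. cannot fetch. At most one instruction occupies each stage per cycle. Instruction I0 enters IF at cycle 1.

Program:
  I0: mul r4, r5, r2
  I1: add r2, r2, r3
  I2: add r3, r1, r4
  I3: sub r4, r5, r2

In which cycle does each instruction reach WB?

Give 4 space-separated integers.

I0 mul r4 <- r5,r2: IF@1 ID@2 stall=0 (-) EX@3 MEM@4 WB@5
I1 add r2 <- r2,r3: IF@2 ID@3 stall=0 (-) EX@4 MEM@5 WB@6
I2 add r3 <- r1,r4: IF@3 ID@4 stall=1 (RAW on I0.r4 (WB@5)) EX@6 MEM@7 WB@8
I3 sub r4 <- r5,r2: IF@4 ID@6 stall=0 (-) EX@7 MEM@8 WB@9

Answer: 5 6 8 9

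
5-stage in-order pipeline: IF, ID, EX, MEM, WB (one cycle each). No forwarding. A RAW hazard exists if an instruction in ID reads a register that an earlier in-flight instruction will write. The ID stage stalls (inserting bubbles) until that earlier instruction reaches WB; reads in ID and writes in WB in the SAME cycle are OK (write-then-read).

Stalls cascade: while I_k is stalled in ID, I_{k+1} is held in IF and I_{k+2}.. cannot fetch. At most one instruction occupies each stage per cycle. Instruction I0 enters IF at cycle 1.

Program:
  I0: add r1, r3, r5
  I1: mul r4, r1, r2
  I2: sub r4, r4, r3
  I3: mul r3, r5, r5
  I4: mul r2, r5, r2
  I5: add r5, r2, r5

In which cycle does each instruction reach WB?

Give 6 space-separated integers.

I0 add r1 <- r3,r5: IF@1 ID@2 stall=0 (-) EX@3 MEM@4 WB@5
I1 mul r4 <- r1,r2: IF@2 ID@3 stall=2 (RAW on I0.r1 (WB@5)) EX@6 MEM@7 WB@8
I2 sub r4 <- r4,r3: IF@3 ID@6 stall=2 (RAW on I1.r4 (WB@8)) EX@9 MEM@10 WB@11
I3 mul r3 <- r5,r5: IF@6 ID@9 stall=0 (-) EX@10 MEM@11 WB@12
I4 mul r2 <- r5,r2: IF@9 ID@10 stall=0 (-) EX@11 MEM@12 WB@13
I5 add r5 <- r2,r5: IF@10 ID@11 stall=2 (RAW on I4.r2 (WB@13)) EX@14 MEM@15 WB@16

Answer: 5 8 11 12 13 16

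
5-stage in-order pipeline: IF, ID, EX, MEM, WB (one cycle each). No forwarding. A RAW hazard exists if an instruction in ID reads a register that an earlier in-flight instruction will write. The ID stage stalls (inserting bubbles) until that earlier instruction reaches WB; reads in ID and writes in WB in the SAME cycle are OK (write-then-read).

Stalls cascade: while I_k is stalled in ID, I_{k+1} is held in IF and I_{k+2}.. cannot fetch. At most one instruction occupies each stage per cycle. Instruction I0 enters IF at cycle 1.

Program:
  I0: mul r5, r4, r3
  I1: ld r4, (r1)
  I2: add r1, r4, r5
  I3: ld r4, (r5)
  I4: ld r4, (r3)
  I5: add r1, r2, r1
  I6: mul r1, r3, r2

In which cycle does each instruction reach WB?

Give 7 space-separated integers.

I0 mul r5 <- r4,r3: IF@1 ID@2 stall=0 (-) EX@3 MEM@4 WB@5
I1 ld r4 <- r1: IF@2 ID@3 stall=0 (-) EX@4 MEM@5 WB@6
I2 add r1 <- r4,r5: IF@3 ID@4 stall=2 (RAW on I1.r4 (WB@6)) EX@7 MEM@8 WB@9
I3 ld r4 <- r5: IF@4 ID@7 stall=0 (-) EX@8 MEM@9 WB@10
I4 ld r4 <- r3: IF@7 ID@8 stall=0 (-) EX@9 MEM@10 WB@11
I5 add r1 <- r2,r1: IF@8 ID@9 stall=0 (-) EX@10 MEM@11 WB@12
I6 mul r1 <- r3,r2: IF@9 ID@10 stall=0 (-) EX@11 MEM@12 WB@13

Answer: 5 6 9 10 11 12 13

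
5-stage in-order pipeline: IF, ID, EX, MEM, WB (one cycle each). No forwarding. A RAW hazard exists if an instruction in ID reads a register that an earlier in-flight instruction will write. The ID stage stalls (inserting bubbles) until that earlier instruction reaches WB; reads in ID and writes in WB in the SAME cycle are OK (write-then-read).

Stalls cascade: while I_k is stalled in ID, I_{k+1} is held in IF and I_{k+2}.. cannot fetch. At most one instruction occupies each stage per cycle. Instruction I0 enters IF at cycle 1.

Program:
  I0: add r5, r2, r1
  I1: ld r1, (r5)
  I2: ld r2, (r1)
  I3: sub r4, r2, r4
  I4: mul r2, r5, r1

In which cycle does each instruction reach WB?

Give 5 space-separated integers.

Answer: 5 8 11 14 15

Derivation:
I0 add r5 <- r2,r1: IF@1 ID@2 stall=0 (-) EX@3 MEM@4 WB@5
I1 ld r1 <- r5: IF@2 ID@3 stall=2 (RAW on I0.r5 (WB@5)) EX@6 MEM@7 WB@8
I2 ld r2 <- r1: IF@3 ID@6 stall=2 (RAW on I1.r1 (WB@8)) EX@9 MEM@10 WB@11
I3 sub r4 <- r2,r4: IF@6 ID@9 stall=2 (RAW on I2.r2 (WB@11)) EX@12 MEM@13 WB@14
I4 mul r2 <- r5,r1: IF@9 ID@12 stall=0 (-) EX@13 MEM@14 WB@15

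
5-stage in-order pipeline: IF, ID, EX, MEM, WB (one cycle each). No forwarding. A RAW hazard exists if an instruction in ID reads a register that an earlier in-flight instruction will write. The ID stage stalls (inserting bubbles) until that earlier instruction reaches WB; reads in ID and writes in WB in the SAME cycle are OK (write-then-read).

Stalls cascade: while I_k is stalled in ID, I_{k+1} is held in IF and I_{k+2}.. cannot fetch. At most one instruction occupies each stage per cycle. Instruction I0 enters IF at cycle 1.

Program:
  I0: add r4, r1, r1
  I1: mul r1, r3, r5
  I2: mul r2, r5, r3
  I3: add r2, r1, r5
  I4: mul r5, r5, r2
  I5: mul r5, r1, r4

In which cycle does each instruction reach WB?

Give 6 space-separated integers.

I0 add r4 <- r1,r1: IF@1 ID@2 stall=0 (-) EX@3 MEM@4 WB@5
I1 mul r1 <- r3,r5: IF@2 ID@3 stall=0 (-) EX@4 MEM@5 WB@6
I2 mul r2 <- r5,r3: IF@3 ID@4 stall=0 (-) EX@5 MEM@6 WB@7
I3 add r2 <- r1,r5: IF@4 ID@5 stall=1 (RAW on I1.r1 (WB@6)) EX@7 MEM@8 WB@9
I4 mul r5 <- r5,r2: IF@5 ID@7 stall=2 (RAW on I3.r2 (WB@9)) EX@10 MEM@11 WB@12
I5 mul r5 <- r1,r4: IF@7 ID@10 stall=0 (-) EX@11 MEM@12 WB@13

Answer: 5 6 7 9 12 13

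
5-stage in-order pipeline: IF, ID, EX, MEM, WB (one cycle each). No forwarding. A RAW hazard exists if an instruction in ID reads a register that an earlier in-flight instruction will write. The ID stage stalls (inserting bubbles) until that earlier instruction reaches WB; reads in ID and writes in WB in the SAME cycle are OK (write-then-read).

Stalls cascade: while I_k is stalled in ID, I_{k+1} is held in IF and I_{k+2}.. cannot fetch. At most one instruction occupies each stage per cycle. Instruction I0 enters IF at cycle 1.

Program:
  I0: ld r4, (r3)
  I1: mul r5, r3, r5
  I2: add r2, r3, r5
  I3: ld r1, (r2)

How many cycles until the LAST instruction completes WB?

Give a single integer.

I0 ld r4 <- r3: IF@1 ID@2 stall=0 (-) EX@3 MEM@4 WB@5
I1 mul r5 <- r3,r5: IF@2 ID@3 stall=0 (-) EX@4 MEM@5 WB@6
I2 add r2 <- r3,r5: IF@3 ID@4 stall=2 (RAW on I1.r5 (WB@6)) EX@7 MEM@8 WB@9
I3 ld r1 <- r2: IF@4 ID@7 stall=2 (RAW on I2.r2 (WB@9)) EX@10 MEM@11 WB@12

Answer: 12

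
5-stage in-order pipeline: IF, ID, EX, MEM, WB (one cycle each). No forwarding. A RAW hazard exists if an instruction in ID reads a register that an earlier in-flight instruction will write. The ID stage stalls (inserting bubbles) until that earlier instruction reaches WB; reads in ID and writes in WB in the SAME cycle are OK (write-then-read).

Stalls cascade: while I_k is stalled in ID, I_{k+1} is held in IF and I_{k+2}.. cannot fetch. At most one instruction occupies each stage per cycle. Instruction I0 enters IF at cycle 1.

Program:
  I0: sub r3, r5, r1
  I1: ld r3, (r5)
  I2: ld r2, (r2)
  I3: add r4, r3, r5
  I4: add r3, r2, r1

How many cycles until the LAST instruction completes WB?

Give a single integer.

I0 sub r3 <- r5,r1: IF@1 ID@2 stall=0 (-) EX@3 MEM@4 WB@5
I1 ld r3 <- r5: IF@2 ID@3 stall=0 (-) EX@4 MEM@5 WB@6
I2 ld r2 <- r2: IF@3 ID@4 stall=0 (-) EX@5 MEM@6 WB@7
I3 add r4 <- r3,r5: IF@4 ID@5 stall=1 (RAW on I1.r3 (WB@6)) EX@7 MEM@8 WB@9
I4 add r3 <- r2,r1: IF@5 ID@7 stall=0 (-) EX@8 MEM@9 WB@10

Answer: 10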